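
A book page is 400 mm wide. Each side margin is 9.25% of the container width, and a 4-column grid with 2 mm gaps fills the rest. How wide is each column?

Margins: 9.25% × 400 = 37 mm each, so content = 400 − 74 = 326 mm.
4 columns + 3 gaps: 4c + 3·2 = 326.
4c = 326 − 6 = 320, so c = 80 mm.

80 mm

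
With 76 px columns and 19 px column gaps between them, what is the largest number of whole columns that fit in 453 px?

k columns need k·76 + (k−1)·19 = k·95 − 19.
k·95 − 19 ≤ 453 → k ≤ 472 / 95 ≈ 4.97, so k = 4.

4 columns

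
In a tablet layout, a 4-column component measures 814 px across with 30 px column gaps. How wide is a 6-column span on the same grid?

1236 px

814 − 3·30 = 724; ÷4 gives c = 181 px.
6-column span = 6·181 + 5·30 = 1236 px.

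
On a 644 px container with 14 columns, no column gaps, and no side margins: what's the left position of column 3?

92 px

644 / 14 = 46 px per column.
Before column 3: 2 columns + 2 column gaps.
Offset = 2·(46 + 0) = 2·46 = 92 px.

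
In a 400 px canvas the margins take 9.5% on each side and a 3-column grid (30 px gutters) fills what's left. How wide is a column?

Each margin = 9.5% of 400 = 38 px; content = 400 − 2·38 = 324 px.
3 columns + 2 gutters: 3c + 2·30 = 324.
3c = 324 − 60 = 264, so c = 88 px.

88 px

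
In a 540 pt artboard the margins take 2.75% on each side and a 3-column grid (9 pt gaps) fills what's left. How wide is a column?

164.1 pt

Each margin = 2.75% of 540 = 14.85 pt; content = 540 − 2·14.85 = 510.3 pt.
3 columns + 2 gaps: 3c + 2·9 = 510.3.
3c = 510.3 − 18 = 492.3, so c = 164.1 pt.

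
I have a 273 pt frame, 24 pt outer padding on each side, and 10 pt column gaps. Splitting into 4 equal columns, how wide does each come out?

48.75 pt

Subtract both margins: 273 − 2·24 = 225 pt.
Subtracting 3 column gaps of 10 leaves 195 for 4 columns, so c = 48.75 pt.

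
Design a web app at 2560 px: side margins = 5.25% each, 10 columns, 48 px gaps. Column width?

Each margin = 5.25% of 2560 = 134.4 px; content = 2560 − 2·134.4 = 2291.2 px.
10 columns + 9 gaps: 10c + 9·48 = 2291.2.
10c = 2291.2 − 432 = 1859.2, so c = 185.92 px.

185.92 px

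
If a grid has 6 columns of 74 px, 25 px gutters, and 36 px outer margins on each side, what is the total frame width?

641 px

Frame = 2·36 + 6·74 + 5·25 = 72 + 444 + 125 = 641 px.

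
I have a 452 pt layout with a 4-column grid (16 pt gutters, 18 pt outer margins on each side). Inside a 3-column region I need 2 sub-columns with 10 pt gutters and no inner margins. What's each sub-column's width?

149 pt

Take off 36 pt of margins, leaving 416 pt.
4c + 3·16 = 416 → 4c = 368 → c = 92 pt.
Span of 3: 3·92 + 2·16 = 276 + 32 = 308 pt.
Subtracting 1 gutter of 10 leaves 298 for 2 columns, so d = 149 pt.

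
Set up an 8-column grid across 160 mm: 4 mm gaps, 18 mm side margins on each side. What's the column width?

12 mm

Inside the margins: 160 − 36 = 124 mm.
8c + 7·4 = 124 → 8c = 96 → c = 12 mm.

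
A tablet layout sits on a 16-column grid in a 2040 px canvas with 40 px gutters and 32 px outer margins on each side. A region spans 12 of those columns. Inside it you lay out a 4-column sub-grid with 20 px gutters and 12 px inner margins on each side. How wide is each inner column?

347 px

Subtract both margins: 2040 − 2·32 = 1976 px.
16c + 15·40 = 1976 → 16c = 1376 → c = 86 px.
12-column span = 12·86 + 11·40 = 1472 px.
Inner content = 1472 − 2·12 = 1448 px.
4 columns + 3 gutters: 4d + 3·20 = 1448.
4d = 1448 − 60 = 1388, so d = 347 px.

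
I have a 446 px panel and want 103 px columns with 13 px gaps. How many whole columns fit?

3 columns

Each extra column adds 103 + 13 = 116 px.
(446 + 13) / 116 = 3.96, so 3 columns fit.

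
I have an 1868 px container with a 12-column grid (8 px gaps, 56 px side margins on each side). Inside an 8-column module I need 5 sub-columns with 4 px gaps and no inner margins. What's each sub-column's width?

Subtract both margins: 1868 − 2·56 = 1756 px.
12 columns + 11 gaps: 12c + 11·8 = 1756.
12c = 1756 − 88 = 1668, so c = 139 px.
8 columns plus 7 gaps: 1112 + 56 = 1168 px.
5d + 4·4 = 1168 → 5d = 1152 → d = 230.4 px.

230.4 px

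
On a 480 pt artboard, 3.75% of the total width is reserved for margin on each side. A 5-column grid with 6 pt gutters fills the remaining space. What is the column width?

480 × (1 − 2·3.75%) = 480 × 92.5% = 444 pt for the columns.
5c + 4·6 = 444 → 5c = 420 → c = 84 pt.

84 pt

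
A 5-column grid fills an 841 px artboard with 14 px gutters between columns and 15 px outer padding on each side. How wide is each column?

151 px

Inside the margins: 841 − 30 = 811 px.
Subtracting 4 gutters of 14 leaves 755 for 5 columns, so c = 151 px.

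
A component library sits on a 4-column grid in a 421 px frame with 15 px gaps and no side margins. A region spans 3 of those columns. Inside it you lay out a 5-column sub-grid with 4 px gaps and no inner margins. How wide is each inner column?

4 columns + 3 gaps: 4c + 3·15 = 421.
4c = 421 − 45 = 376, so c = 94 px.
3 columns plus 2 gaps: 282 + 30 = 312 px.
5d + 4·4 = 312 → 5d = 296 → d = 59.2 px.

59.2 px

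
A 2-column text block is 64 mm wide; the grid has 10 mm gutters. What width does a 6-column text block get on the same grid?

212 mm

2 columns + 1 gutter: 2c + 1·10 = 64.
2c = 64 − 10 = 54, so c = 27 mm.
6-column span = 6·27 + 5·10 = 212 mm.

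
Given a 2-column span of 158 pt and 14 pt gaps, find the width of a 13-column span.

2c + 1·14 = 158 → 2c = 144 → c = 72 pt.
13 columns plus 12 gaps: 936 + 168 = 1104 pt.

1104 pt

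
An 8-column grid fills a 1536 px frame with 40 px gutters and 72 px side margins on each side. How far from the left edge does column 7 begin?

1146 px

Inside the margins: 1536 − 144 = 1392 px.
1392 − 7·40 = 1112; ÷8 gives c = 139 px.
Each column+gutter stride is 179 px; 6 of them past the 72 px margin is 72 + 1074 = 1146 px.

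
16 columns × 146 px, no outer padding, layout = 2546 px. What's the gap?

16·146 + 15g = 2546 → 15g = 210 → g = 14 px.

14 px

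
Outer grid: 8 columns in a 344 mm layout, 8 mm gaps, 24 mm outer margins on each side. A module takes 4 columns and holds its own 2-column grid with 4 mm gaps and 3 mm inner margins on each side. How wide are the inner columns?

Inside the margins: 344 − 48 = 296 mm.
296 − 7·8 = 240; ÷8 gives c = 30 mm.
4-column span = 4·30 + 3·8 = 144 mm.
Inner content = 144 − 2·3 = 138 mm.
Subtracting 1 gap of 4 leaves 134 for 2 columns, so d = 67 mm.

67 mm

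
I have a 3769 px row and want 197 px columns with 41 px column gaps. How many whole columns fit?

Each extra column adds 197 + 41 = 238 px.
(3769 + 41) / 238 = 16.01, so 16 columns fit.

16 columns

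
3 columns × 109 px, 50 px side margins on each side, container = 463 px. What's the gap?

18 px

Inside the margins: 463 − 100 = 363 px.
Columns use 327 px, leaving 36 px across 2 gaps = 18 px each.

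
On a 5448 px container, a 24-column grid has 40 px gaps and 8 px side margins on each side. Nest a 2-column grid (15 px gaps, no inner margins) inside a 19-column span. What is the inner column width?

Inside the margins: 5448 − 16 = 5432 px.
5432 − 23·40 = 4512; ÷24 gives c = 188 px.
19 columns plus 18 gaps: 3572 + 720 = 4292 px.
2 columns + 1 gap: 2d + 1·15 = 4292.
2d = 4292 − 15 = 4277, so d = 2138.5 px.

2138.5 px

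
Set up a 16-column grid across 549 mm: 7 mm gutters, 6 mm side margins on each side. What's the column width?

Content width = 549 − 2·6 = 537 mm.
16 columns + 15 gutters: 16c + 15·7 = 537.
16c = 537 − 105 = 432, so c = 27 mm.

27 mm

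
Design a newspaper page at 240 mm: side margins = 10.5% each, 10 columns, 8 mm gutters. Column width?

240 × (1 − 2·10.5%) = 240 × 79% = 189.6 mm for the columns.
10c + 9·8 = 189.6 → 10c = 117.6 → c = 11.76 mm.

11.76 mm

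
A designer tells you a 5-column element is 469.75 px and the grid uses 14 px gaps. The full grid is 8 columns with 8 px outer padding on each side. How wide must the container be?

776 px

Subtracting 4 gaps of 14 leaves 413.75 for 5 columns, so c = 82.75 px.
Total width: 2·8 + 8·82.75 + 7·14 = 776 px.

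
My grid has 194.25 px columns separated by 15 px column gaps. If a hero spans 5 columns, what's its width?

1031.25 px

5 columns plus 4 column gaps: 971.25 + 60 = 1031.25 px.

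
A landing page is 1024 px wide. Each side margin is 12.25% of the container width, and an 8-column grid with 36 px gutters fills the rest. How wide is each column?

65.14 px

Each margin = 12.25% of 1024 = 125.44 px; content = 1024 − 2·125.44 = 773.12 px.
8c + 7·36 = 773.12 → 8c = 521.12 → c = 65.14 px.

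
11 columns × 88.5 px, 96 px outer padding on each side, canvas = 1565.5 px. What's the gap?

40 px

Take off 192 px of margins, leaving 1373.5 px.
11·88.5 + 10g = 1373.5 → 10g = 400 → g = 40 px.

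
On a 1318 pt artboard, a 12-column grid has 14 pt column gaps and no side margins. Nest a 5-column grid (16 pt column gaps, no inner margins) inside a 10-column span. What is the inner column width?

206.4 pt

1318 − 11·14 = 1164; ÷12 gives c = 97 pt.
10 columns plus 9 column gaps: 970 + 126 = 1096 pt.
5 columns + 4 column gaps: 5d + 4·16 = 1096.
5d = 1096 − 64 = 1032, so d = 206.4 pt.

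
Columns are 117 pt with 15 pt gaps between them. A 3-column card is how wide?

3 columns plus 2 gaps: 351 + 30 = 381 pt.

381 pt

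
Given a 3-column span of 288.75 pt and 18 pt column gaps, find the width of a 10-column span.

288.75 − 2·18 = 252.75; ÷3 gives c = 84.25 pt.
Span of 10: 10·84.25 + 9·18 = 842.5 + 162 = 1004.5 pt.

1004.5 pt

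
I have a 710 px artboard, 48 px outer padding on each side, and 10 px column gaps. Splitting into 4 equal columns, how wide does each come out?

Content width = 710 − 2·48 = 614 px.
4 columns + 3 column gaps: 4c + 3·10 = 614.
4c = 614 − 30 = 584, so c = 146 px.

146 px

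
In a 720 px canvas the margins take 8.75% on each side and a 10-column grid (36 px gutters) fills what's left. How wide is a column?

27 px

Each margin = 8.75% of 720 = 63 px; content = 720 − 2·63 = 594 px.
10c + 9·36 = 594 → 10c = 270 → c = 27 px.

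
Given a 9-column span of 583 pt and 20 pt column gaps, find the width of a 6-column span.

382 pt

9 columns + 8 column gaps: 9c + 8·20 = 583.
9c = 583 − 160 = 423, so c = 47 pt.
Span of 6: 6·47 + 5·20 = 282 + 100 = 382 pt.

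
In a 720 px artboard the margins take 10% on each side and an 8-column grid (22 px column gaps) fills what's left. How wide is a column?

Each margin = 10% of 720 = 72 px; content = 720 − 2·72 = 576 px.
8 columns + 7 column gaps: 8c + 7·22 = 576.
8c = 576 − 154 = 422, so c = 52.75 px.

52.75 px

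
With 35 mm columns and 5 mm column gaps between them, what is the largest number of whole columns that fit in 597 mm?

k columns need k·35 + (k−1)·5 = k·40 − 5.
k·40 − 5 ≤ 597 → k ≤ 602 / 40 ≈ 15.05, so k = 15.

15 columns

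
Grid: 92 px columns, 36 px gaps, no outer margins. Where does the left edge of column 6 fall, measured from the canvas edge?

640 px

Before column 6: 5 columns + 5 gaps.
Offset = 5·(92 + 36) = 5·128 = 640 px.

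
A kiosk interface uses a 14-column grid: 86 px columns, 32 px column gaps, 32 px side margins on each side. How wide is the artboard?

Total width: 2·32 + 14·86 + 13·32 = 1684 px.

1684 px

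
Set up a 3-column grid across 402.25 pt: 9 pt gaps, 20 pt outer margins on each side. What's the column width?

Subtract both margins: 402.25 − 2·20 = 362.25 pt.
Subtracting 2 gaps of 9 leaves 344.25 for 3 columns, so c = 114.75 pt.

114.75 pt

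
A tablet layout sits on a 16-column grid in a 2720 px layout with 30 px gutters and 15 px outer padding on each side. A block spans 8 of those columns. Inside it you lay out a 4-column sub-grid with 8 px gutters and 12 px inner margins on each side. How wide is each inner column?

Take off 30 px of margins, leaving 2690 px.
16c + 15·30 = 2690 → 16c = 2240 → c = 140 px.
Span of 8: 8·140 + 7·30 = 1120 + 210 = 1330 px.
Inner content = 1330 − 2·12 = 1306 px.
4d + 3·8 = 1306 → 4d = 1282 → d = 320.5 px.

320.5 px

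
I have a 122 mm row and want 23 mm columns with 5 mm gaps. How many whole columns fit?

Each extra column adds 23 + 5 = 28 mm.
(122 + 5) / 28 = 4.54, so 4 columns fit.

4 columns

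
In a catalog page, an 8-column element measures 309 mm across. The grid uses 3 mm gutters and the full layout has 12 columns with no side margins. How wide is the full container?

465 mm

309 − 7·3 = 288; ÷8 gives c = 36 mm.
Summing: 432 + 33 = 465 mm.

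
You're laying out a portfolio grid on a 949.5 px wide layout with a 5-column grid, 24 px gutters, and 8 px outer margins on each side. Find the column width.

167.5 px

Inside the margins: 949.5 − 16 = 933.5 px.
933.5 − 4·24 = 837.5; ÷5 gives c = 167.5 px.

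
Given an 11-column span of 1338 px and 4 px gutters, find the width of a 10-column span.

1216 px

11c + 10·4 = 1338 → 11c = 1298 → c = 118 px.
10 columns plus 9 gutters: 1180 + 36 = 1216 px.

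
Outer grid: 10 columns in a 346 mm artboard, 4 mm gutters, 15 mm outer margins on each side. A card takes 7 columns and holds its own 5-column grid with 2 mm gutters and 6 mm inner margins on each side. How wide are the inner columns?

Outer content = 346 − 2·15 = 316 mm.
10 columns + 9 gutters: 10c + 9·4 = 316.
10c = 316 − 36 = 280, so c = 28 mm.
Span of 7: 7·28 + 6·4 = 196 + 24 = 220 mm.
Inner content = 220 − 2·6 = 208 mm.
5 columns + 4 gutters: 5d + 4·2 = 208.
5d = 208 − 8 = 200, so d = 40 mm.

40 mm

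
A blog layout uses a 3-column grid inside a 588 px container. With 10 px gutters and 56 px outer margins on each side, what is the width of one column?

152 px

Content width = 588 − 2·56 = 476 px.
Subtracting 2 gutters of 10 leaves 456 for 3 columns, so c = 152 px.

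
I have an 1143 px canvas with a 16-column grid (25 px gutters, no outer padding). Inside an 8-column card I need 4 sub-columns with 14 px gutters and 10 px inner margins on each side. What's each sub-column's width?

Subtracting 15 gutters of 25 leaves 768 for 16 columns, so c = 48 px.
Span of 8: 8·48 + 7·25 = 384 + 175 = 559 px.
Inner content = 559 − 2·10 = 539 px.
539 − 3·14 = 497; ÷4 gives d = 124.25 px.

124.25 px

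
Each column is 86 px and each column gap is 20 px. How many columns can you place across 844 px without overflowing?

8 columns

Each extra column adds 86 + 20 = 106 px.
(844 + 20) / 106 = 8.15, so 8 columns fit.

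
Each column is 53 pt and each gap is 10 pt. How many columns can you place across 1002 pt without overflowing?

16 columns

Each extra column adds 53 + 10 = 63 pt.
(1002 + 10) / 63 = 16.06, so 16 columns fit.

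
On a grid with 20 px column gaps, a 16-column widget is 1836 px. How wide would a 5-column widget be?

560 px

16 columns + 15 column gaps: 16c + 15·20 = 1836.
16c = 1836 − 300 = 1536, so c = 96 px.
5 columns plus 4 column gaps: 480 + 80 = 560 px.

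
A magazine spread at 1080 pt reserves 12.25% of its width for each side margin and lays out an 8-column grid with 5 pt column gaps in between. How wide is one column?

1080 × (1 − 2·12.25%) = 1080 × 75.5% = 815.4 pt for the columns.
815.4 − 7·5 = 780.4; ÷8 gives c = 97.55 pt.

97.55 pt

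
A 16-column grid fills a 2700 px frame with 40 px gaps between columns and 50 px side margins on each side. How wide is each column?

125 px

Subtract both margins: 2700 − 2·50 = 2600 px.
16 columns + 15 gaps: 16c + 15·40 = 2600.
16c = 2600 − 600 = 2000, so c = 125 px.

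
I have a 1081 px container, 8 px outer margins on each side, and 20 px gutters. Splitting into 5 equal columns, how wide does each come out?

Inside the margins: 1081 − 16 = 1065 px.
1065 − 4·20 = 985; ÷5 gives c = 197 px.

197 px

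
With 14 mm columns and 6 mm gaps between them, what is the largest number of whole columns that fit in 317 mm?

k columns need k·14 + (k−1)·6 = k·20 − 6.
k·20 − 6 ≤ 317 → k ≤ 323 / 20 ≈ 16.15, so k = 16.

16 columns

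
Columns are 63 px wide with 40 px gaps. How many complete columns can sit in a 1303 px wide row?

13 columns: 13·63 + 12·40 = 1299 px ≤ 1303.
14 columns: 1402 px > 1303. So 13.

13 columns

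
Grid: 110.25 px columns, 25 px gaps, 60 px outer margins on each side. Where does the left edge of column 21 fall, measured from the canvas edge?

Column 21 starts at margin + 20·(column + gutter) = 60 + 20·135.25 = 2765 px.

2765 px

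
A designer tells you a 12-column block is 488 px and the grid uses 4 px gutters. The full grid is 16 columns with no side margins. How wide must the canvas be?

652 px

Subtracting 11 gutters of 4 leaves 444 for 12 columns, so c = 37 px.
Summing: 592 + 60 = 652 px.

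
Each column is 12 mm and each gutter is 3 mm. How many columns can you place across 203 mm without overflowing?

13 columns

k columns need k·12 + (k−1)·3 = k·15 − 3.
k·15 − 3 ≤ 203 → k ≤ 206 / 15 ≈ 13.73, so k = 13.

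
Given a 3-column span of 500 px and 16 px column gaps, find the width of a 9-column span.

3c + 2·16 = 500 → 3c = 468 → c = 156 px.
9-column span = 9·156 + 8·16 = 1532 px.

1532 px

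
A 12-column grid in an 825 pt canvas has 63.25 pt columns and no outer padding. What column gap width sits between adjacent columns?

12 columns take 12·63.25 = 759 pt; remaining 66 splits into 11 column gaps.
g = 66 / 11 = 6 pt.

6 pt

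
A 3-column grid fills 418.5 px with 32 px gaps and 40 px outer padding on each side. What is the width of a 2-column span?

Take off 80 px of margins, leaving 338.5 px.
3c + 2·32 = 338.5 → 3c = 274.5 → c = 91.5 px.
2-column span = 2·91.5 + 1·32 = 215 px.

215 px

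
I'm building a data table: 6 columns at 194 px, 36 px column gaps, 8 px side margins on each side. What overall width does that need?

1360 px

Total width: 2·8 + 6·194 + 5·36 = 1360 px.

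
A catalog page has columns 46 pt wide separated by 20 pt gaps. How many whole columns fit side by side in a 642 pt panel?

Each extra column adds 46 + 20 = 66 pt.
(642 + 20) / 66 = 10.03, so 10 columns fit.

10 columns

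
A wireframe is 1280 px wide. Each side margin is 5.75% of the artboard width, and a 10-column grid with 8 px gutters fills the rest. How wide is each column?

Each margin = 5.75% of 1280 = 73.6 px; content = 1280 − 2·73.6 = 1132.8 px.
Subtracting 9 gutters of 8 leaves 1060.8 for 10 columns, so c = 106.08 px.

106.08 px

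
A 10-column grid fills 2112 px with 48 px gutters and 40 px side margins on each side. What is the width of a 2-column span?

Subtract both margins: 2112 − 2·40 = 2032 px.
10c + 9·48 = 2032 → 10c = 1600 → c = 160 px.
Span of 2: 2·160 + 1·48 = 320 + 48 = 368 px.

368 px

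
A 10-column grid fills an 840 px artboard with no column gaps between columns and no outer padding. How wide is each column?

84 px

840 / 10 = 84 px per column.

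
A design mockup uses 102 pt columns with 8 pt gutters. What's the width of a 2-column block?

212 pt

2 columns plus 1 gutter: 204 + 8 = 212 pt.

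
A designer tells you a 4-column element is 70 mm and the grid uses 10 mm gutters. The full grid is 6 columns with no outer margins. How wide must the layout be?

110 mm

4c + 3·10 = 70 → 4c = 40 → c = 10 mm.
Total width: 6·10 + 5·10 = 110 mm.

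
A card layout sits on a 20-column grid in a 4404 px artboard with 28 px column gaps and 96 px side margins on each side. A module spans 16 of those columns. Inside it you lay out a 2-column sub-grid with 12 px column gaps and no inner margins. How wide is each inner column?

1676 px

Take off 192 px of margins, leaving 4212 px.
4212 − 19·28 = 3680; ÷20 gives c = 184 px.
16-column span = 16·184 + 15·28 = 3364 px.
3364 − 1·12 = 3352; ÷2 gives d = 1676 px.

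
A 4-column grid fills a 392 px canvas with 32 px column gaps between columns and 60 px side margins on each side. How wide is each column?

44 px

Subtract both margins: 392 − 2·60 = 272 px.
4 columns + 3 column gaps: 4c + 3·32 = 272.
4c = 272 − 96 = 176, so c = 44 px.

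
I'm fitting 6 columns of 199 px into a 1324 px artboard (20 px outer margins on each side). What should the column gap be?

Content width = 1324 − 2·20 = 1284 px.
6 columns take 6·199 = 1194 px; remaining 90 splits into 5 column gaps.
g = 90 / 5 = 18 px.

18 px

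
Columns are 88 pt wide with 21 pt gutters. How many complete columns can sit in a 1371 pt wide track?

12 columns

Each extra column adds 88 + 21 = 109 pt.
(1371 + 21) / 109 = 12.77, so 12 columns fit.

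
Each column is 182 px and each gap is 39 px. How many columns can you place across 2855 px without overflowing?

13 columns: 13·182 + 12·39 = 2834 px ≤ 2855.
14 columns: 3055 px > 2855. So 13.

13 columns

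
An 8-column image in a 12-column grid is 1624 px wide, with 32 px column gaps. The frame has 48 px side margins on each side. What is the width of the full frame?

2548 px

Subtracting 7 column gaps of 32 leaves 1400 for 8 columns, so c = 175 px.
Total width: 2·48 + 12·175 + 11·32 = 2548 px.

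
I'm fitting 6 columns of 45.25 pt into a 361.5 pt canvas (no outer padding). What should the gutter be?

Columns use 271.5 pt, leaving 90 pt across 5 gutters = 18 pt each.

18 pt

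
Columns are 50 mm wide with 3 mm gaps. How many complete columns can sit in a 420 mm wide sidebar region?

7 columns

Each extra column adds 50 + 3 = 53 mm.
(420 + 3) / 53 = 7.98, so 7 columns fit.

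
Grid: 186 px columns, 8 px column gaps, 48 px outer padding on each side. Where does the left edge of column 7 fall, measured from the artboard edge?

Before column 7: the margin + 6 columns + 6 column gaps.
Offset = 48 + 6·(186 + 8) = 48 + 1164 = 1212 px.

1212 px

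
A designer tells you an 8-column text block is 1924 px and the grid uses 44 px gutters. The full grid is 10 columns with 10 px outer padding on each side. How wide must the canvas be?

2436 px

Subtracting 7 gutters of 44 leaves 1616 for 8 columns, so c = 202 px.
Total width: 2·10 + 10·202 + 9·44 = 2436 px.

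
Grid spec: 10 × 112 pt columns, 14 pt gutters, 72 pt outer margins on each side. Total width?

1390 pt

Total width: 2·72 + 10·112 + 9·14 = 1390 pt.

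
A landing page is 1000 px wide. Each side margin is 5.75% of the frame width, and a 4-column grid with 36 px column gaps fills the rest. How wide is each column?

1000 × (1 − 2·5.75%) = 1000 × 88.5% = 885 px for the columns.
4c + 3·36 = 885 → 4c = 777 → c = 194.25 px.

194.25 px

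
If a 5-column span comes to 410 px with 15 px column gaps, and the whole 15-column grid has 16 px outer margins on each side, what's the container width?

5c + 4·15 = 410 → 5c = 350 → c = 70 px.
Container = 2·16 + 15·70 + 14·15 = 32 + 1050 + 210 = 1292 px.

1292 px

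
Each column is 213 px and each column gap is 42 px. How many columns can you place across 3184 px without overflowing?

k columns need k·213 + (k−1)·42 = k·255 − 42.
k·255 − 42 ≤ 3184 → k ≤ 3226 / 255 ≈ 12.65, so k = 12.

12 columns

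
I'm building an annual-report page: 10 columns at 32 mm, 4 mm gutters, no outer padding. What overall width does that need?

Layout = 10·32 + 9·4 = 320 + 36 = 356 mm.

356 mm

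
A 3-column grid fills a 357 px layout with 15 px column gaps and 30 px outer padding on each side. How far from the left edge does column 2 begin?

134 px

Take off 60 px of margins, leaving 297 px.
3 columns + 2 column gaps: 3c + 2·15 = 297.
3c = 297 − 30 = 267, so c = 89 px.
Before column 2: the margin + 1 column + 1 column gap.
Offset = 30 + 1·(89 + 15) = 30 + 104 = 134 px.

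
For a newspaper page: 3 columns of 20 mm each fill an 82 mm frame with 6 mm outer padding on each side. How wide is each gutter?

Subtract both margins: 82 − 2·6 = 70 mm.
3·20 + 2g = 70 → 2g = 10 → g = 5 mm.

5 mm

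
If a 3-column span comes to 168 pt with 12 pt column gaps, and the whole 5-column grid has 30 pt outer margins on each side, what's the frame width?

168 − 2·12 = 144; ÷3 gives c = 48 pt.
Total width: 2·30 + 5·48 + 4·12 = 348 pt.

348 pt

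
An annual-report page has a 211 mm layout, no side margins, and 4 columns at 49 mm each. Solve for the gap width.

5 mm

4 columns take 4·49 = 196 mm; remaining 15 splits into 3 gaps.
g = 15 / 3 = 5 mm.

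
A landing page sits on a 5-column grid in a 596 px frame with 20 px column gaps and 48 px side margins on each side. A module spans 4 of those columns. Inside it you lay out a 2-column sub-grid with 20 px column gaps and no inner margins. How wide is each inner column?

Inside the margins: 596 − 96 = 500 px.
5 columns + 4 column gaps: 5c + 4·20 = 500.
5c = 500 − 80 = 420, so c = 84 px.
4 columns plus 3 column gaps: 336 + 60 = 396 px.
Subtracting 1 column gap of 20 leaves 376 for 2 columns, so d = 188 px.

188 px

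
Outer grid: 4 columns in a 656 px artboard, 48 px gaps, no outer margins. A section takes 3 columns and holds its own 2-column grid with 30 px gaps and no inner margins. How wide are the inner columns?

4c + 3·48 = 656 → 4c = 512 → c = 128 px.
3 columns plus 2 gaps: 384 + 96 = 480 px.
480 − 1·30 = 450; ÷2 gives d = 225 px.

225 px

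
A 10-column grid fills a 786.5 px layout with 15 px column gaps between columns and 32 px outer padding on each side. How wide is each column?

58.75 px

Subtract both margins: 786.5 − 2·32 = 722.5 px.
722.5 − 9·15 = 587.5; ÷10 gives c = 58.75 px.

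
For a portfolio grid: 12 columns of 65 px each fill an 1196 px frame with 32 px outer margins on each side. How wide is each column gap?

Take off 64 px of margins, leaving 1132 px.
12·65 + 11g = 1132 → 11g = 352 → g = 32 px.

32 px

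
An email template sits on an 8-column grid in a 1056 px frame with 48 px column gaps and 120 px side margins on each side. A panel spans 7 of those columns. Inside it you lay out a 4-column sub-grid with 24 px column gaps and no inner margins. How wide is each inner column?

Inside the margins: 1056 − 240 = 816 px.
Subtracting 7 column gaps of 48 leaves 480 for 8 columns, so c = 60 px.
7 columns plus 6 column gaps: 420 + 288 = 708 px.
Subtracting 3 column gaps of 24 leaves 636 for 4 columns, so d = 159 px.

159 px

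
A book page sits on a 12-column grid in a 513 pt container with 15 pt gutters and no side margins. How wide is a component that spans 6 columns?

12 columns + 11 gutters: 12c + 11·15 = 513.
12c = 513 − 165 = 348, so c = 29 pt.
Span of 6: 6·29 + 5·15 = 174 + 75 = 249 pt.

249 pt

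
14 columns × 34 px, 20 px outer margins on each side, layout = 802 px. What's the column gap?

Content width = 802 − 2·20 = 762 px.
14 columns take 14·34 = 476 px; remaining 286 splits into 13 column gaps.
g = 286 / 13 = 22 px.

22 px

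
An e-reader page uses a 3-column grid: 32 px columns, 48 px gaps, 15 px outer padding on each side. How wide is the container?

Total width: 2·15 + 3·32 + 2·48 = 222 px.

222 px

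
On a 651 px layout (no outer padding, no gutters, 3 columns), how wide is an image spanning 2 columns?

434 px

3c = 651 → c = 217 px.
With no gutters, 2 columns span 2·217 = 434 px.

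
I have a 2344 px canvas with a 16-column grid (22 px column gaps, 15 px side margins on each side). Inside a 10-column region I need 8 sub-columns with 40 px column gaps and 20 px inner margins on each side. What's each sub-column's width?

139.75 px

Outer content = 2344 − 2·15 = 2314 px.
Subtracting 15 column gaps of 22 leaves 1984 for 16 columns, so c = 124 px.
10-column span = 10·124 + 9·22 = 1438 px.
Inner content = 1438 − 2·20 = 1398 px.
8 columns + 7 column gaps: 8d + 7·40 = 1398.
8d = 1398 − 280 = 1118, so d = 139.75 px.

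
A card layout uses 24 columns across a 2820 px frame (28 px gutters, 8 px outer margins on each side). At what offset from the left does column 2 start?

Content = 2820 − 2·8 = 2804 px.
24 columns + 23 gutters: 24c + 23·28 = 2804.
24c = 2804 − 644 = 2160, so c = 90 px.
Column 2 starts at margin + 1·(column + gutter) = 8 + 1·118 = 126 px.

126 px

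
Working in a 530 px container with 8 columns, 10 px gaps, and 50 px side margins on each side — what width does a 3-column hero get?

Content width = 530 − 2·50 = 430 px.
430 − 7·10 = 360; ÷8 gives c = 45 px.
3-column span = 3·45 + 2·10 = 155 px.

155 px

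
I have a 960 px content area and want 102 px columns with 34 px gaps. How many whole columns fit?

k columns need k·102 + (k−1)·34 = k·136 − 34.
k·136 − 34 ≤ 960 → k ≤ 994 / 136 ≈ 7.31, so k = 7.

7 columns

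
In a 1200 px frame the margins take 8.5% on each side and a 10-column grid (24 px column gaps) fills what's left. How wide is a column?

78 px

1200 × (1 − 2·8.5%) = 1200 × 83% = 996 px for the columns.
Subtracting 9 column gaps of 24 leaves 780 for 10 columns, so c = 78 px.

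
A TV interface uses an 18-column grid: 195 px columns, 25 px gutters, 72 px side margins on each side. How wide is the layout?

Adding margins, columns and gutters: 144 + 3510 + 425 = 4079 px.

4079 px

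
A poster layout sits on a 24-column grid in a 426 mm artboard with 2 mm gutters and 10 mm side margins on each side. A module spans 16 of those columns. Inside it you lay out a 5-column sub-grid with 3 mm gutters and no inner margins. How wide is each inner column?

Outer content = 426 − 2·10 = 406 mm.
Subtracting 23 gutters of 2 leaves 360 for 24 columns, so c = 15 mm.
16-column span = 16·15 + 15·2 = 270 mm.
270 − 4·3 = 258; ÷5 gives d = 51.6 mm.

51.6 mm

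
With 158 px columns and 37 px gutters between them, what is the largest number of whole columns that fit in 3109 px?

16 columns: 16·158 + 15·37 = 3083 px ≤ 3109.
17 columns: 3278 px > 3109. So 16.

16 columns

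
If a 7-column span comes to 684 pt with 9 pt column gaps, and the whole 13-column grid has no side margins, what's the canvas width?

1278 pt

7 columns + 6 column gaps: 7c + 6·9 = 684.
7c = 684 − 54 = 630, so c = 90 pt.
Total width: 13·90 + 12·9 = 1278 pt.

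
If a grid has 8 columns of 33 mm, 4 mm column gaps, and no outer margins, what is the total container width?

292 mm

Summing: 264 + 28 = 292 mm.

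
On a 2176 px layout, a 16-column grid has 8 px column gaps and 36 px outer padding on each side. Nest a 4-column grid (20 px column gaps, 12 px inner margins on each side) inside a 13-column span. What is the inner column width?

Subtract both margins: 2176 − 2·36 = 2104 px.
16 columns + 15 column gaps: 16c + 15·8 = 2104.
16c = 2104 − 120 = 1984, so c = 124 px.
Span of 13: 13·124 + 12·8 = 1612 + 96 = 1708 px.
Inner content = 1708 − 2·12 = 1684 px.
4d + 3·20 = 1684 → 4d = 1624 → d = 406 px.

406 px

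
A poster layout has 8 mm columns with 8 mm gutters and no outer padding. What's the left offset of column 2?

Each column+gutter stride is 16 mm; with no margin, 1 of them is 16 mm.

16 mm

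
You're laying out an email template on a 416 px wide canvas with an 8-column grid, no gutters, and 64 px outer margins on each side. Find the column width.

Inside the margins: 416 − 128 = 288 px.
8c = 288 → c = 36 px.

36 px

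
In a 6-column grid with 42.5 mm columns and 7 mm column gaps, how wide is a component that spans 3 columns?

Span of 3: 3·42.5 + 2·7 = 127.5 + 14 = 141.5 mm.

141.5 mm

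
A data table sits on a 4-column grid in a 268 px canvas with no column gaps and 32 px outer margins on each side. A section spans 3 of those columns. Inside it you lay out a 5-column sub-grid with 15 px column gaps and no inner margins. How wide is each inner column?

18.6 px

Subtract both margins: 268 − 2·32 = 204 px.
4c = 204 → c = 51 px.
3-column span = 3·51 = 153 px.
153 − 4·15 = 93; ÷5 gives d = 18.6 px.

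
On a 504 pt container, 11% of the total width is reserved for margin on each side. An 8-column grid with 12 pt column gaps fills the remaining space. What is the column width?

504 × (1 − 2·11%) = 504 × 78% = 393.12 pt for the columns.
8c + 7·12 = 393.12 → 8c = 309.12 → c = 38.64 pt.

38.64 pt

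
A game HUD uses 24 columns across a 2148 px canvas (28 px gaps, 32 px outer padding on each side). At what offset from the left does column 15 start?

1264 px

Content = 2148 − 2·32 = 2084 px.
Subtracting 23 gaps of 28 leaves 1440 for 24 columns, so c = 60 px.
Before column 15: the margin + 14 columns + 14 gaps.
Offset = 32 + 14·(60 + 28) = 32 + 1232 = 1264 px.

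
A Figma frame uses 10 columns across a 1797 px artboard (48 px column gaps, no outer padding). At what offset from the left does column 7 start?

1107 px

Subtracting 9 column gaps of 48 leaves 1365 for 10 columns, so c = 136.5 px.
Each column+gutter stride is 184.5 px; with no margin, 6 of them is 1107 px.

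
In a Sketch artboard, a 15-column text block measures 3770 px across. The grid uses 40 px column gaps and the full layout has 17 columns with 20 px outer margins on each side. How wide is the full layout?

4318 px

3770 − 14·40 = 3210; ÷15 gives c = 214 px.
Layout = 2·20 + 17·214 + 16·40 = 40 + 3638 + 640 = 4318 px.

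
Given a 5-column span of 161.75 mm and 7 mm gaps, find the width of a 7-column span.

229.25 mm

5 columns + 4 gaps: 5c + 4·7 = 161.75.
5c = 161.75 − 28 = 133.75, so c = 26.75 mm.
7-column span = 7·26.75 + 6·7 = 229.25 mm.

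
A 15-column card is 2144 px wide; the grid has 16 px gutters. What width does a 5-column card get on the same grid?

704 px

15c + 14·16 = 2144 → 15c = 1920 → c = 128 px.
Span of 5: 5·128 + 4·16 = 640 + 64 = 704 px.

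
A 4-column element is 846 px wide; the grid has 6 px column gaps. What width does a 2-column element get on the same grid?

846 − 3·6 = 828; ÷4 gives c = 207 px.
2-column span = 2·207 + 1·6 = 420 px.

420 px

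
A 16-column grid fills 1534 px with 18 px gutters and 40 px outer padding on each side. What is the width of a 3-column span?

258 px

Content width = 1534 − 2·40 = 1454 px.
Subtracting 15 gutters of 18 leaves 1184 for 16 columns, so c = 74 px.
3-column span = 3·74 + 2·18 = 258 px.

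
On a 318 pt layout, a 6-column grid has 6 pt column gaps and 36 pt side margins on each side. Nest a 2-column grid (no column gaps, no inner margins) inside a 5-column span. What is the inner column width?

102 pt

Subtract both margins: 318 − 2·36 = 246 pt.
6 columns + 5 column gaps: 6c + 5·6 = 246.
6c = 246 − 30 = 216, so c = 36 pt.
Span of 5: 5·36 + 4·6 = 180 + 24 = 204 pt.
2d = 204 → d = 102 pt.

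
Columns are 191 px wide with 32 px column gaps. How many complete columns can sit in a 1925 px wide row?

8 columns: 8·191 + 7·32 = 1752 px ≤ 1925.
9 columns: 1975 px > 1925. So 8.

8 columns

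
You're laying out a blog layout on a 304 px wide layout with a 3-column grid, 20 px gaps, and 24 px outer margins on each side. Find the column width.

72 px

Content width = 304 − 2·24 = 256 px.
256 − 2·20 = 216; ÷3 gives c = 72 px.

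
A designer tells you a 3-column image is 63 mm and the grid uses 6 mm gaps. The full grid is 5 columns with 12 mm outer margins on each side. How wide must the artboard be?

63 − 2·6 = 51; ÷3 gives c = 17 mm.
Adding margins, columns and gutters: 24 + 85 + 24 = 133 mm.

133 mm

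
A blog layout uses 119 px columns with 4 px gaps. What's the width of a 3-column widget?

365 px

3-column span = 3·119 + 2·4 = 365 px.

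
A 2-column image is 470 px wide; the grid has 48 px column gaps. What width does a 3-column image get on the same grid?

2 columns + 1 column gap: 2c + 1·48 = 470.
2c = 470 − 48 = 422, so c = 211 px.
Span of 3: 3·211 + 2·48 = 633 + 96 = 729 px.

729 px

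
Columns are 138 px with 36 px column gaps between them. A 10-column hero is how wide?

1704 px

10-column span = 10·138 + 9·36 = 1704 px.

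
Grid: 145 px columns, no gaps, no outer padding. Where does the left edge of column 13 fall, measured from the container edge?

Each column+gutter stride is 145 px; with no margin, 12 of them is 1740 px.

1740 px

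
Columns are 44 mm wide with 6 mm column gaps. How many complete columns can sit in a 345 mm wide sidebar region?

7 columns

Each extra column adds 44 + 6 = 50 mm.
(345 + 6) / 50 = 7.02, so 7 columns fit.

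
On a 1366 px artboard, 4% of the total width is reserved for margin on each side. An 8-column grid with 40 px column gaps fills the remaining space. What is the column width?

Each margin = 4% of 1366 = 54.64 px; content = 1366 − 2·54.64 = 1256.72 px.
1256.72 − 7·40 = 976.72; ÷8 gives c = 122.09 px.

122.09 px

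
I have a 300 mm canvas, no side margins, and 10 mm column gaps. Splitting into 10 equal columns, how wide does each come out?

21 mm

Subtracting 9 column gaps of 10 leaves 210 for 10 columns, so c = 21 mm.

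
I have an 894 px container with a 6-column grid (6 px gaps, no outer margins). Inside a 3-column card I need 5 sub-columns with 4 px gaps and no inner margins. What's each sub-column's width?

Subtracting 5 gaps of 6 leaves 864 for 6 columns, so c = 144 px.
3 columns plus 2 gaps: 432 + 12 = 444 px.
444 − 4·4 = 428; ÷5 gives d = 85.6 px.

85.6 px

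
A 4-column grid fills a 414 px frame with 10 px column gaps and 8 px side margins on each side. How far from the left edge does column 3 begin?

Take off 16 px of margins, leaving 398 px.
4 columns + 3 column gaps: 4c + 3·10 = 398.
4c = 398 − 30 = 368, so c = 92 px.
Each column+gutter stride is 102 px; 2 of them past the 8 px margin is 8 + 204 = 212 px.

212 px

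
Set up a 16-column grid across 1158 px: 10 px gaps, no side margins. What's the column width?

63 px

1158 − 15·10 = 1008; ÷16 gives c = 63 px.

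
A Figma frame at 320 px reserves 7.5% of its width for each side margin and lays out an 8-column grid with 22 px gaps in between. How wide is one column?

14.75 px

320 × (1 − 2·7.5%) = 320 × 85% = 272 px for the columns.
Subtracting 7 gaps of 22 leaves 118 for 8 columns, so c = 14.75 px.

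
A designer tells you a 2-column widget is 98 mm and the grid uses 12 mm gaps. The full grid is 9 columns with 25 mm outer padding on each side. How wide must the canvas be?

98 − 1·12 = 86; ÷2 gives c = 43 mm.
Adding margins, columns and gutters: 50 + 387 + 96 = 533 mm.

533 mm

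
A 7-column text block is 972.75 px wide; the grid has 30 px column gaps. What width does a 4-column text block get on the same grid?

7 columns + 6 column gaps: 7c + 6·30 = 972.75.
7c = 972.75 − 180 = 792.75, so c = 113.25 px.
Span of 4: 4·113.25 + 3·30 = 453 + 90 = 543 px.

543 px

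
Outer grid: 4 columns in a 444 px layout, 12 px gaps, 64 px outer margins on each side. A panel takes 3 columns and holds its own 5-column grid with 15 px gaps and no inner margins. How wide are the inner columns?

34.8 px

Outer content = 444 − 2·64 = 316 px.
Subtracting 3 gaps of 12 leaves 280 for 4 columns, so c = 70 px.
Span of 3: 3·70 + 2·12 = 210 + 24 = 234 px.
5 columns + 4 gaps: 5d + 4·15 = 234.
5d = 234 − 60 = 174, so d = 34.8 px.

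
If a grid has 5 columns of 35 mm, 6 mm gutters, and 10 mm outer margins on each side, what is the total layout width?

Layout = 2·10 + 5·35 + 4·6 = 20 + 175 + 24 = 219 mm.

219 mm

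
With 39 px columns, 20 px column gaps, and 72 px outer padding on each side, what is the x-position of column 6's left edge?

Each column+gutter stride is 59 px; 5 of them past the 72 px margin is 72 + 295 = 367 px.

367 px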